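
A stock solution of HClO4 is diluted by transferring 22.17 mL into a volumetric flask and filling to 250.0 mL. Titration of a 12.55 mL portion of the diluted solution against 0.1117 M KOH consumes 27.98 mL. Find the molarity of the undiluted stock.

2.81 M

n(KOH) = 0.1117 x 0.02798 = 0.003125 mol.
n(HClO4) in the aliquot = 0.003125 mol.
[diluted HClO4] = 0.003125 / 0.01255 = 0.2490 M.
Dilution factor = 250.0/22.17 = 11.28, so [stock] = 0.2490 x 11.28 = 2.81 M.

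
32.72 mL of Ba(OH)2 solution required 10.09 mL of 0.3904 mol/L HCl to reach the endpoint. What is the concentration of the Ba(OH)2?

0.0602 M

n(HCl) delivered = 0.3904 x 0.01009 = 0.003939 mol.
The reaction is 1 Ba(OH)2 + 2 HCl, so n(Ba(OH)2) = 0.003939 x 1/2 = 0.001970 mol.
[Ba(OH)2] = 0.001970 mol / 0.03272 L = 0.0602 M.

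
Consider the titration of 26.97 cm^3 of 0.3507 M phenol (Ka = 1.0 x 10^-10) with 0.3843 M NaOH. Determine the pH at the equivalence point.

n(C6H5OH) = 0.3507 x 0.02697 = 0.009458 mol; V(NaOH) at equivalence = 0.009458/0.3843 = 0.02461 L.
At equivalence all the acid is converted to C6H5O-; total volume = 0.02697 + 0.02461 = 0.05158 L, so [C6H5O-] = 0.009458/0.05158 = 0.1834 M.
Kb = Kw/Ka = 1.0e-14 / 1.0 x 10^-10 = 0.000100.
[OH^-] = sqrt(Kb x [C6H5O-]) = sqrt(0.000100 x 0.1834) = 0.00428 M.
pOH = 2.37, so pH = 14.00 - 2.37 = 11.63.

11.63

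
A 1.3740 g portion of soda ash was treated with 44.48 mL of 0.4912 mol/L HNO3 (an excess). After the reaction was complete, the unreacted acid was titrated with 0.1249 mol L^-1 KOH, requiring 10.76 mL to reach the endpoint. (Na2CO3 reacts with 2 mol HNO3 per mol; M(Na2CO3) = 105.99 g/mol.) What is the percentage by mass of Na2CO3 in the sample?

79.1%

Total n(HNO3) added = 0.4912 x 0.04448 = 0.02185 mol.
n(KOH) used = 0.1249 x 0.01076 = 0.001344 mol, which equals the excess n(HNO3).
So n(HNO3) consumed by the sample = 0.02185 - 0.001344 = 0.02050 mol.
n(Na2CO3) = 0.02050 / 2 = 0.01025 mol.
mass Na2CO3 = 0.01025 x 105.99 = 1.087 g, so %Na2CO3 = 1.087/1.3740 x 100 = 79.1%.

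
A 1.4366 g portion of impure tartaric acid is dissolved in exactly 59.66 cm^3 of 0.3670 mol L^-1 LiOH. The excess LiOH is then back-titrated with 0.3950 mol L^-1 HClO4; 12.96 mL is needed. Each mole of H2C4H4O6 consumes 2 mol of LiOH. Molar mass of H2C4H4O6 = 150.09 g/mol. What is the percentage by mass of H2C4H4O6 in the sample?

87.6%

Total n(LiOH) added = 0.3670 x 0.05966 = 0.02190 mol.
n(HClO4) used = 0.3950 x 0.01296 = 0.005119 mol, which equals the excess n(LiOH).
So n(LiOH) consumed by the sample = 0.02190 - 0.005119 = 0.01678 mol.
n(H2C4H4O6) = 0.01678 / 2 = 0.008388 mol.
mass H2C4H4O6 = 0.008388 x 150.09 = 1.259 g, so %H2C4H4O6 = 1.259/1.4366 x 100 = 87.6%.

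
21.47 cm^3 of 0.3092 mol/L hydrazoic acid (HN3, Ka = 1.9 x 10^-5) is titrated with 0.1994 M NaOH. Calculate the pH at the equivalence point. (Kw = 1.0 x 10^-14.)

8.90

n(HN3) = 0.3092 x 0.02147 = 0.006639 mol; V(NaOH) at equivalence = 0.006639/0.1994 = 0.03329 L.
At equivalence all the acid is converted to N3-; total volume = 0.02147 + 0.03329 = 0.05476 L, so [N3-] = 0.006639/0.05476 = 0.1212 M.
Kb = Kw/Ka = 1.0e-14 / 1.9 x 10^-5 = 5.26e-10.
[OH^-] = sqrt(Kb x [N3-]) = sqrt(5.26e-10 x 0.1212) = 7.99e-6 M.
pOH = 5.10, so pH = 14.00 - 5.10 = 8.90.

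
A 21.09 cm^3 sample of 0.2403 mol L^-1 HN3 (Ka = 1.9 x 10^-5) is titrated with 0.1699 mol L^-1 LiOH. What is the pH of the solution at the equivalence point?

n(HN3) = 0.2403 x 0.02109 = 0.005068 mol; V(LiOH) at equivalence = 0.005068/0.1699 = 0.02983 L.
At equivalence all the acid is converted to N3-; total volume = 0.02109 + 0.02983 = 0.05092 L, so [N3-] = 0.005068/0.05092 = 0.09953 M.
Kb = Kw/Ka = 1.0e-14 / 1.9 x 10^-5 = 5.26e-10.
[OH^-] = sqrt(Kb x [N3-]) = sqrt(5.26e-10 x 0.09953) = 7.24e-6 M.
pOH = 5.14, so pH = 14.00 - 5.14 = 8.86.

8.86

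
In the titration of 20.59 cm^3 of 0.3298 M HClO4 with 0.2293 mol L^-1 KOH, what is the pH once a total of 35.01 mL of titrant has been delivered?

n(acid) = 0.3298 x 0.02059 = 0.006791 mol; n(KOH) added = 0.2293 x 0.03501 = 0.008028 mol.
Base is in excess by 0.008028 - 0.006791 = 0.001237 mol in a total volume of 0.05560 L.
[OH^-] = 0.001237/0.05560 = 0.02225 M, so pOH = 1.65 and pH = 14.00 - 1.65 = 12.35.

12.35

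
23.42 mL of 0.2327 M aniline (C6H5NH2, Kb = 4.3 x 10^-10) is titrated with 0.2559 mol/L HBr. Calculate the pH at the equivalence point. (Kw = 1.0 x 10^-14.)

2.77

n(C6H5NH2) = 0.2327 x 0.02342 = 0.005450 mol; V(HBr) at equivalence = 0.005450/0.2559 = 0.02130 L.
At equivalence the base is fully converted to C6H5NH3+; total volume = 0.04472 L, so [C6H5NH3+] = 0.005450/0.04472 = 0.1219 M.
Ka(C6H5NH3+) = Kw/Kb = 1.0e-14 / 4.3 x 10^-10 = 2.33e-5.
[H^+] = sqrt(Ka x [C6H5NH3+]) = sqrt(2.33e-5 x 0.1219) = 0.00168 M.
pH = -log(0.00168) = 2.77.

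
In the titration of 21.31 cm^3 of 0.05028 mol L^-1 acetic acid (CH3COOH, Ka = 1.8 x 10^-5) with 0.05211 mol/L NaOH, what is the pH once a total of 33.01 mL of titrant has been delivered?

12.08

n(acid) = 0.05028 x 0.02131 = 0.001071 mol; n(NaOH) added = 0.05211 x 0.03301 = 0.001720 mol.
Base is in excess by 0.001720 - 0.001071 = 0.0006487 mol in a total volume of 0.05432 L.
[OH^-] = 0.0006487/0.05432 = 0.01194 M, so pOH = 1.92 and pH = 14.00 - 1.92 = 12.08.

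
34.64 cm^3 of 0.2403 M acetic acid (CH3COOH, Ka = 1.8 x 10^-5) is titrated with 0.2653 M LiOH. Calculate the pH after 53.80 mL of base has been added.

12.83

n(acid) = 0.2403 x 0.03464 = 0.008324 mol; n(LiOH) added = 0.2653 x 0.05380 = 0.01427 mol.
Base is in excess by 0.01427 - 0.008324 = 0.005949 mol in a total volume of 0.08844 L.
[OH^-] = 0.005949/0.08844 = 0.06727 M, so pOH = 1.17 and pH = 14.00 - 1.17 = 12.83.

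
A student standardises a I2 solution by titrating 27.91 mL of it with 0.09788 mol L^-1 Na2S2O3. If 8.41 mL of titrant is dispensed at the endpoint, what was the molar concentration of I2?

0.0147 M

n(Na2S2O3) = 0.09788 x 0.008410 = 0.0008232 mol.
From the balanced equation, 2 mol Na2S2O3 reacts with 1 mol I2, so n(I2) = 0.0008232 x 1/2 = 0.0004116 mol.
[I2] = 0.0004116 / 0.02791 L = 0.0147 M.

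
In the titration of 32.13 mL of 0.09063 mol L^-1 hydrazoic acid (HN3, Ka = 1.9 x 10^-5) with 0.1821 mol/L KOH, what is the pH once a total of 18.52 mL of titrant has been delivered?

n(acid) = 0.09063 x 0.03213 = 0.002912 mol; n(KOH) added = 0.1821 x 0.01852 = 0.003372 mol.
Base is in excess by 0.003372 - 0.002912 = 0.0004606 mol in a total volume of 0.05065 L.
[OH^-] = 0.0004606/0.05065 = 0.009093 M, so pOH = 2.04 and pH = 14.00 - 2.04 = 11.96.

11.96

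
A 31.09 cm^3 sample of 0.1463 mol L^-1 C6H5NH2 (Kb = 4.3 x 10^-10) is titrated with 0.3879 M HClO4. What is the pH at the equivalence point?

2.80

n(C6H5NH2) = 0.1463 x 0.03109 = 0.004548 mol; V(HClO4) at equivalence = 0.004548/0.3879 = 0.01173 L.
At equivalence the base is fully converted to C6H5NH3+; total volume = 0.04282 L, so [C6H5NH3+] = 0.004548/0.04282 = 0.1062 M.
Ka(C6H5NH3+) = Kw/Kb = 1.0e-14 / 4.3 x 10^-10 = 2.33e-5.
[H^+] = sqrt(Ka x [C6H5NH3+]) = sqrt(2.33e-5 x 0.1062) = 0.00157 M.
pH = -log(0.00157) = 2.80.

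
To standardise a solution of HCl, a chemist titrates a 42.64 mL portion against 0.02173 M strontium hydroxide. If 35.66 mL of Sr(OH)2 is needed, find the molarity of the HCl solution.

0.0363 M

n(Sr(OH)2) delivered = 0.02173 x 0.03566 = 0.0007749 mol.
The reaction is 2 HCl + 1 Sr(OH)2, so n(HCl) = 0.0007749 x 2/1 = 0.001550 mol.
[HCl] = 0.001550 mol / 0.04264 L = 0.0363 M.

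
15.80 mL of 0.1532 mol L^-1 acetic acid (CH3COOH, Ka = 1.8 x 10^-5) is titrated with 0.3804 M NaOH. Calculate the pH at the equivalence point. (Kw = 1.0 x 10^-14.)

n(CH3COOH) = 0.1532 x 0.01580 = 0.002421 mol; V(NaOH) at equivalence = 0.002421/0.3804 = 0.006363 L.
At equivalence all the acid is converted to CH3COO-; total volume = 0.01580 + 0.006363 = 0.02216 L, so [CH3COO-] = 0.002421/0.02216 = 0.1092 M.
Kb = Kw/Ka = 1.0e-14 / 1.8 x 10^-5 = 5.56e-10.
[OH^-] = sqrt(Kb x [CH3COO-]) = sqrt(5.56e-10 x 0.1092) = 7.79e-6 M.
pOH = 5.11, so pH = 14.00 - 5.11 = 8.89.

8.89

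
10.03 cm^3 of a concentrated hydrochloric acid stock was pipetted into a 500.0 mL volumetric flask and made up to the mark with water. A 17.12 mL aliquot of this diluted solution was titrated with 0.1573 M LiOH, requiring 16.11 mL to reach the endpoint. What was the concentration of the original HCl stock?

7.38 M

n(LiOH) = 0.1573 x 0.01611 = 0.002534 mol.
n(HCl) in the aliquot = 0.002534 mol.
[diluted HCl] = 0.002534 / 0.01712 = 0.1480 M.
Dilution factor = 500.0/10.03 = 49.85, so [stock] = 0.1480 x 49.85 = 7.38 M.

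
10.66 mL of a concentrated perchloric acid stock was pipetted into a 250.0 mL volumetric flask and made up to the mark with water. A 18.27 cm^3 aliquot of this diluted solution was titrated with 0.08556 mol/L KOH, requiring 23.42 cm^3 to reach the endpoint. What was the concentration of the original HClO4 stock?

2.57 M

n(KOH) = 0.08556 x 0.02342 = 0.002004 mol.
n(HClO4) in the aliquot = 0.002004 mol.
[diluted HClO4] = 0.002004 / 0.01827 = 0.1097 M.
Dilution factor = 250.0/10.66 = 23.45, so [stock] = 0.1097 x 23.45 = 2.57 M.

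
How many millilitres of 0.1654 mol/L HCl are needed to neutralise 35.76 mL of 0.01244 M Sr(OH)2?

n(Sr(OH)2) = 0.01244 mol/L x 0.03576 L = 0.0004449 mol.
The neutralisation is 1 Sr(OH)2 : 2 HCl, so n(HCl) = 0.0004449 x 2/1 = 0.0008897 mol.
V(HCl) = 0.0008897 / 0.1654 = 0.005379 L = 5.38 mL.

5.38 mL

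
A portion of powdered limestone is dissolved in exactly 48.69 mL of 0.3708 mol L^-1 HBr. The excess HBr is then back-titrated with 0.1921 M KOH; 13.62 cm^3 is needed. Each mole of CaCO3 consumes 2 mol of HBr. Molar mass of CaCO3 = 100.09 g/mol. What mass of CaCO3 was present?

Total n(HBr) added = 0.3708 x 0.04869 = 0.01805 mol.
n(KOH) used = 0.1921 x 0.01362 = 0.002616 mol, which equals the excess n(HBr).
So n(HBr) consumed by the sample = 0.01805 - 0.002616 = 0.01544 mol.
n(CaCO3) = 0.01544 / 2 = 0.007719 mol.
mass = 0.007719 mol x 100.09 g/mol = 0.773 g.

0.773 g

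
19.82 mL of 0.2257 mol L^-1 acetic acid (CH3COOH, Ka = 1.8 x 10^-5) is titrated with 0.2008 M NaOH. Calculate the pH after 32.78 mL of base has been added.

n(acid) = 0.2257 x 0.01982 = 0.004473 mol; n(NaOH) added = 0.2008 x 0.03278 = 0.006582 mol.
Base is in excess by 0.006582 - 0.004473 = 0.002109 mol in a total volume of 0.05260 L.
[OH^-] = 0.002109/0.05260 = 0.04009 M, so pOH = 1.40 and pH = 14.00 - 1.40 = 12.60.

12.60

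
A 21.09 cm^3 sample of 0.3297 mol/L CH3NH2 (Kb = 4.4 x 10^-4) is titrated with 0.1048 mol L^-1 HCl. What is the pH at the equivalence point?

5.87

n(CH3NH2) = 0.3297 x 0.02109 = 0.006953 mol; V(HCl) at equivalence = 0.006953/0.1048 = 0.06635 L.
At equivalence the base is fully converted to CH3NH3+; total volume = 0.08744 L, so [CH3NH3+] = 0.006953/0.08744 = 0.07952 M.
Ka(CH3NH3+) = Kw/Kb = 1.0e-14 / 4.4 x 10^-4 = 2.27e-11.
[H^+] = sqrt(Ka x [CH3NH3+]) = sqrt(2.27e-11 x 0.07952) = 1.34e-6 M.
pH = -log(1.34e-6) = 5.87.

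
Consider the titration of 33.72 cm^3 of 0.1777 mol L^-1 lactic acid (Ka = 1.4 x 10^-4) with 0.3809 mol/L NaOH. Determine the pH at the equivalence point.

n(HC3H5O3) = 0.1777 x 0.03372 = 0.005992 mol; V(NaOH) at equivalence = 0.005992/0.3809 = 0.01573 L.
At equivalence all the acid is converted to C3H5O3-; total volume = 0.03372 + 0.01573 = 0.04945 L, so [C3H5O3-] = 0.005992/0.04945 = 0.1212 M.
Kb = Kw/Ka = 1.0e-14 / 1.4 x 10^-4 = 7.14e-11.
[OH^-] = sqrt(Kb x [C3H5O3-]) = sqrt(7.14e-11 x 0.1212) = 2.94e-6 M.
pOH = 5.53, so pH = 14.00 - 5.53 = 8.47.

8.47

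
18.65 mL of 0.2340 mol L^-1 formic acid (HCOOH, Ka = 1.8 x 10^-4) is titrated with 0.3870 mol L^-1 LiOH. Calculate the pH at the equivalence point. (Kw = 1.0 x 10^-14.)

n(HCOOH) = 0.2340 x 0.01865 = 0.004364 mol; V(LiOH) at equivalence = 0.004364/0.3870 = 0.01128 L.
At equivalence all the acid is converted to HCOO-; total volume = 0.01865 + 0.01128 = 0.02993 L, so [HCOO-] = 0.004364/0.02993 = 0.1458 M.
Kb = Kw/Ka = 1.0e-14 / 1.8 x 10^-4 = 5.56e-11.
[OH^-] = sqrt(Kb x [HCOO-]) = sqrt(5.56e-11 x 0.1458) = 2.85e-6 M.
pOH = 5.55, so pH = 14.00 - 5.55 = 8.45.

8.45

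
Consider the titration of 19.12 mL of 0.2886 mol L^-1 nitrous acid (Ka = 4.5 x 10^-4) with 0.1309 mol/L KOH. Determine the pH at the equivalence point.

n(HNO2) = 0.2886 x 0.01912 = 0.005518 mol; V(KOH) at equivalence = 0.005518/0.1309 = 0.04215 L.
At equivalence all the acid is converted to NO2-; total volume = 0.01912 + 0.04215 = 0.06127 L, so [NO2-] = 0.005518/0.06127 = 0.09005 M.
Kb = Kw/Ka = 1.0e-14 / 4.5 x 10^-4 = 2.22e-11.
[OH^-] = sqrt(Kb x [NO2-]) = sqrt(2.22e-11 x 0.09005) = 1.41e-6 M.
pOH = 5.85, so pH = 14.00 - 5.85 = 8.15.

8.15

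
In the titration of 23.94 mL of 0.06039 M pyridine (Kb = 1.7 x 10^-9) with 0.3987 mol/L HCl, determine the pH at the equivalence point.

3.26

n(C5H5N) = 0.06039 x 0.02394 = 0.001446 mol; V(HCl) at equivalence = 0.001446/0.3987 = 0.003626 L.
At equivalence the base is fully converted to C5H5NH+; total volume = 0.02757 L, so [C5H5NH+] = 0.001446/0.02757 = 0.05245 M.
Ka(C5H5NH+) = Kw/Kb = 1.0e-14 / 1.7 x 10^-9 = 5.88e-6.
[H^+] = sqrt(Ka x [C5H5NH+]) = sqrt(5.88e-6 x 0.05245) = 0.000555 M.
pH = -log(0.000555) = 3.26.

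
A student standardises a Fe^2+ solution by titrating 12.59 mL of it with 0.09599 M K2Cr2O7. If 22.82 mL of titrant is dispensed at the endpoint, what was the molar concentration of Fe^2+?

1.04 M

n(K2Cr2O7) = 0.09599 x 0.02282 = 0.002190 mol.
From the balanced equation, 1 mol K2Cr2O7 reacts with 6 mol Fe^2+, so n(Fe^2+) = 0.002190 x 6/1 = 0.01314 mol.
[Fe^2+] = 0.01314 / 0.01259 L = 1.04 M.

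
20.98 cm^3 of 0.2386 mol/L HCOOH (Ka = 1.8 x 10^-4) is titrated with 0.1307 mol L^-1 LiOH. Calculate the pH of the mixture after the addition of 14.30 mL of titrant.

3.52

Initial n(HCOOH) = 0.2386 x 0.02098 = 0.005006 mol.
n(LiOH) added = 0.1307 x 0.01430 = 0.001869 mol, converting that many moles of HCOOH to HCOO-.
Remaining n(HCOOH) = 0.003137 mol; n(HCOO-) = 0.001869 mol.
By Henderson-Hasselbalch, pH = pKa + log([A^-]/[HA]) = 3.74 + log(0.001869/0.003137) = 3.74 + (-0.22) = 3.52.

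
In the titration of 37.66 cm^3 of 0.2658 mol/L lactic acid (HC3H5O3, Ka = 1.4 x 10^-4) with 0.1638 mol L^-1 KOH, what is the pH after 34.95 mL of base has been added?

3.98

Initial n(HC3H5O3) = 0.2658 x 0.03766 = 0.01001 mol.
n(KOH) added = 0.1638 x 0.03495 = 0.005725 mol, converting that many moles of HC3H5O3 to C3H5O3-.
Remaining n(HC3H5O3) = 0.004285 mol; n(C3H5O3-) = 0.005725 mol.
By Henderson-Hasselbalch, pH = pKa + log([A^-]/[HA]) = 3.85 + log(0.005725/0.004285) = 3.85 + (+0.13) = 3.98.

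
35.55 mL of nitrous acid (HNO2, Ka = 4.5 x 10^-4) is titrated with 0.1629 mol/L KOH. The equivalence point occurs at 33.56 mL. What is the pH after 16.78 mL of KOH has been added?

3.35

16.78 mL is exactly half the equivalence volume (33.56/2), i.e. the half-equivalence point.
There, n(HA) = n(A^-), so pH = pKa = -log(4.5 x 10^-4) = 3.35.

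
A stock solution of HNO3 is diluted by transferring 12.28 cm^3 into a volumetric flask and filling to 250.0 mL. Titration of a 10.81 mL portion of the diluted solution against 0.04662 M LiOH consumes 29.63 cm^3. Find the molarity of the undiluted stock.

2.60 M

n(LiOH) = 0.04662 x 0.02963 = 0.001381 mol.
n(HNO3) in the aliquot = 0.001381 mol.
[diluted HNO3] = 0.001381 / 0.01081 = 0.1278 M.
Dilution factor = 250.0/12.28 = 20.36, so [stock] = 0.1278 x 20.36 = 2.60 M.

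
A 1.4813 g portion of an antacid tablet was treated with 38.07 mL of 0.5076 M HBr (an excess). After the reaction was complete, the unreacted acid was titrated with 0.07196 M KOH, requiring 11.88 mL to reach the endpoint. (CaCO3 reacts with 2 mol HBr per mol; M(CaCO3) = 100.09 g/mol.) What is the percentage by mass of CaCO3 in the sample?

62.4%

Total n(HBr) added = 0.5076 x 0.03807 = 0.01932 mol.
n(KOH) used = 0.07196 x 0.01188 = 0.0008549 mol, which equals the excess n(HBr).
So n(HBr) consumed by the sample = 0.01932 - 0.0008549 = 0.01847 mol.
n(CaCO3) = 0.01847 / 2 = 0.009235 mol.
mass CaCO3 = 0.009235 x 100.09 = 0.9243 g, so %CaCO3 = 0.9243/1.4813 x 100 = 62.4%.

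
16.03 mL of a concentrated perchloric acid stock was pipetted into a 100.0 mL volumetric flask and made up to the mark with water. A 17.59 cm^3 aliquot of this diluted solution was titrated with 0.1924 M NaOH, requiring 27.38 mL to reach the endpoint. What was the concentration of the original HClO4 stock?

n(NaOH) = 0.1924 x 0.02738 = 0.005268 mol.
n(HClO4) in the aliquot = 0.005268 mol.
[diluted HClO4] = 0.005268 / 0.01759 = 0.2995 M.
Dilution factor = 100.0/16.03 = 6.238, so [stock] = 0.2995 x 6.238 = 1.87 M.

1.87 M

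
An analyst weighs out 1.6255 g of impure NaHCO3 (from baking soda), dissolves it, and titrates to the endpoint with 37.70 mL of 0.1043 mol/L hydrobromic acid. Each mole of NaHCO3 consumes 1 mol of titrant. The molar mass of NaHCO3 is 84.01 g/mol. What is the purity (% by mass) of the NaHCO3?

20.3%

n(HBr) = 0.1043 x 0.03770 = 0.003932 mol.
n(NaHCO3) = 0.003932 / 1 = 0.003932 mol.
mass of NaHCO3 = 0.003932 x 84.01 = 0.3303 g.
% purity = 0.3303 / 1.6255 x 100 = 20.3%.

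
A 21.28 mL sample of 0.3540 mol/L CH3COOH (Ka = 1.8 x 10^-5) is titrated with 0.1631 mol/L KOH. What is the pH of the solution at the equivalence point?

n(CH3COOH) = 0.3540 x 0.02128 = 0.007533 mol; V(KOH) at equivalence = 0.007533/0.1631 = 0.04619 L.
At equivalence all the acid is converted to CH3COO-; total volume = 0.02128 + 0.04619 = 0.06747 L, so [CH3COO-] = 0.007533/0.06747 = 0.1117 M.
Kb = Kw/Ka = 1.0e-14 / 1.8 x 10^-5 = 5.56e-10.
[OH^-] = sqrt(Kb x [CH3COO-]) = sqrt(5.56e-10 x 0.1117) = 7.88e-6 M.
pOH = 5.10, so pH = 14.00 - 5.10 = 8.90.

8.90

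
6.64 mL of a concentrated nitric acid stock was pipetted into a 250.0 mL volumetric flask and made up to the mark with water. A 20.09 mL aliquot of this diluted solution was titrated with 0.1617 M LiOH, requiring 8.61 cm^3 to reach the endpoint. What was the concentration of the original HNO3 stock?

n(LiOH) = 0.1617 x 0.008610 = 0.001392 mol.
n(HNO3) in the aliquot = 0.001392 mol.
[diluted HNO3] = 0.001392 / 0.02009 = 0.06930 M.
Dilution factor = 250.0/6.640 = 37.65, so [stock] = 0.06930 x 37.65 = 2.61 M.

2.61 M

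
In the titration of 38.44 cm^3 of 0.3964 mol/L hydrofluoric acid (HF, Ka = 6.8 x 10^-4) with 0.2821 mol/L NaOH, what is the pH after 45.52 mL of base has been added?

Initial n(HF) = 0.3964 x 0.03844 = 0.01524 mol.
n(NaOH) added = 0.2821 x 0.04552 = 0.01284 mol, converting that many moles of HF to F-.
Remaining n(HF) = 0.002396 mol; n(F-) = 0.01284 mol.
By Henderson-Hasselbalch, pH = pKa + log([A^-]/[HA]) = 3.17 + log(0.01284/0.002396) = 3.17 + (+0.73) = 3.90.

3.90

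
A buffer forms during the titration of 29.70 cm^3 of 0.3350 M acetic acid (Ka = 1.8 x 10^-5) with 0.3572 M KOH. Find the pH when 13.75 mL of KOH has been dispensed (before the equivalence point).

Initial n(CH3COOH) = 0.3350 x 0.02970 = 0.009950 mol.
n(KOH) added = 0.3572 x 0.01375 = 0.004912 mol, converting that many moles of CH3COOH to CH3COO-.
Remaining n(CH3COOH) = 0.005038 mol; n(CH3COO-) = 0.004912 mol.
By Henderson-Hasselbalch, pH = pKa + log([A^-]/[HA]) = 4.74 + log(0.004912/0.005038) = 4.74 + (-0.01) = 4.73.

4.73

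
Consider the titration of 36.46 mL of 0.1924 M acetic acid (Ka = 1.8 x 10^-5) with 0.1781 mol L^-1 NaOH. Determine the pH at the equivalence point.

8.86

n(CH3COOH) = 0.1924 x 0.03646 = 0.007015 mol; V(NaOH) at equivalence = 0.007015/0.1781 = 0.03939 L.
At equivalence all the acid is converted to CH3COO-; total volume = 0.03646 + 0.03939 = 0.07585 L, so [CH3COO-] = 0.007015/0.07585 = 0.09249 M.
Kb = Kw/Ka = 1.0e-14 / 1.8 x 10^-5 = 5.56e-10.
[OH^-] = sqrt(Kb x [CH3COO-]) = sqrt(5.56e-10 x 0.09249) = 7.17e-6 M.
pOH = 5.14, so pH = 14.00 - 5.14 = 8.86.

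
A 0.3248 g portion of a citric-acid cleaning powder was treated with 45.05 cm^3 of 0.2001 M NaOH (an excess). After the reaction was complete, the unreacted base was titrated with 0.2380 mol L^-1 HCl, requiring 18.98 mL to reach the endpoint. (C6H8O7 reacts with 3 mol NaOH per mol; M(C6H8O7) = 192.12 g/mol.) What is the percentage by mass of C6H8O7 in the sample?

Total n(NaOH) added = 0.2001 x 0.04505 = 0.009015 mol.
n(HCl) used = 0.2380 x 0.01898 = 0.004517 mol, which equals the excess n(NaOH).
So n(NaOH) consumed by the sample = 0.009015 - 0.004517 = 0.004497 mol.
n(C6H8O7) = 0.004497 / 3 = 0.001499 mol.
mass C6H8O7 = 0.001499 x 192.12 = 0.2880 g, so %C6H8O7 = 0.2880/0.3248 x 100 = 88.7%.

88.7%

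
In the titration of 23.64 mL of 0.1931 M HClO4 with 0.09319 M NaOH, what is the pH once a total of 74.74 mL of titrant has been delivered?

12.39

n(acid) = 0.1931 x 0.02364 = 0.004565 mol; n(NaOH) added = 0.09319 x 0.07474 = 0.006965 mol.
Base is in excess by 0.006965 - 0.004565 = 0.002400 mol in a total volume of 0.09838 L.
[OH^-] = 0.002400/0.09838 = 0.02440 M, so pOH = 1.61 and pH = 14.00 - 1.61 = 12.39.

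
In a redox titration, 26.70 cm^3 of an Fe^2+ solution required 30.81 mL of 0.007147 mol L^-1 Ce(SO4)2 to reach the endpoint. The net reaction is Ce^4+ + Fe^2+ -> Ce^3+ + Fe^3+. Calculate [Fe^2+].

n(Ce(SO4)2) = 0.007147 x 0.03081 = 0.0002202 mol.
From the balanced equation, 1 mol Ce(SO4)2 reacts with 1 mol Fe^2+, so n(Fe^2+) = 0.0002202 x 1/1 = 0.0002202 mol.
[Fe^2+] = 0.0002202 / 0.02670 L = 0.00825 M.

0.00825 M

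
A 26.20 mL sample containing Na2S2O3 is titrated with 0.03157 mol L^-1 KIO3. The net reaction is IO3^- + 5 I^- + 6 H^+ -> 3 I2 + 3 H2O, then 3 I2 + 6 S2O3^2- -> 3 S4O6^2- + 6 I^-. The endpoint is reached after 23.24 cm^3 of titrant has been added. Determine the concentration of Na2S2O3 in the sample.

0.168 M

n(KIO3) = 0.03157 x 0.02324 = 0.0007337 mol.
From the balanced equation, 1 mol KIO3 reacts with 6 mol Na2S2O3, so n(Na2S2O3) = 0.0007337 x 6/1 = 0.004402 mol.
[Na2S2O3] = 0.004402 / 0.02620 L = 0.168 M.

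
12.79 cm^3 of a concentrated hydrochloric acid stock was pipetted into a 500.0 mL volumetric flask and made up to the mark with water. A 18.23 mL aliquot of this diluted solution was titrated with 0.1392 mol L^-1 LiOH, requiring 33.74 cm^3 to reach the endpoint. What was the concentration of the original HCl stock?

n(LiOH) = 0.1392 x 0.03374 = 0.004697 mol.
n(HCl) in the aliquot = 0.004697 mol.
[diluted HCl] = 0.004697 / 0.01823 = 0.2576 M.
Dilution factor = 500.0/12.79 = 39.09, so [stock] = 0.2576 x 39.09 = 10.1 M.

10.1 M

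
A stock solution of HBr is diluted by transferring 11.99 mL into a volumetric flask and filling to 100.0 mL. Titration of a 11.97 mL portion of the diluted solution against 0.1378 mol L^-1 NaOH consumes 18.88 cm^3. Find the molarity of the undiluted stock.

1.81 M

n(NaOH) = 0.1378 x 0.01888 = 0.002602 mol.
n(HBr) in the aliquot = 0.002602 mol.
[diluted HBr] = 0.002602 / 0.01197 = 0.2173 M.
Dilution factor = 100.0/11.99 = 8.340, so [stock] = 0.2173 x 8.340 = 1.81 M.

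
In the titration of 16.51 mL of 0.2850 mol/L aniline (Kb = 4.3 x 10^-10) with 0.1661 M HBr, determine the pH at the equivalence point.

2.81

n(C6H5NH2) = 0.2850 x 0.01651 = 0.004705 mol; V(HBr) at equivalence = 0.004705/0.1661 = 0.02833 L.
At equivalence the base is fully converted to C6H5NH3+; total volume = 0.04484 L, so [C6H5NH3+] = 0.004705/0.04484 = 0.1049 M.
Ka(C6H5NH3+) = Kw/Kb = 1.0e-14 / 4.3 x 10^-10 = 2.33e-5.
[H^+] = sqrt(Ka x [C6H5NH3+]) = sqrt(2.33e-5 x 0.1049) = 0.00156 M.
pH = -log(0.00156) = 2.81.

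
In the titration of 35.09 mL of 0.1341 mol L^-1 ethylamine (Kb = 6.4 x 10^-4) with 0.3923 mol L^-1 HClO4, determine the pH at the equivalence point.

5.90

n(C2H5NH2) = 0.1341 x 0.03509 = 0.004706 mol; V(HClO4) at equivalence = 0.004706/0.3923 = 0.01199 L.
At equivalence the base is fully converted to C2H5NH3+; total volume = 0.04708 L, so [C2H5NH3+] = 0.004706/0.04708 = 0.09994 M.
Ka(C2H5NH3+) = Kw/Kb = 1.0e-14 / 6.4 x 10^-4 = 1.56e-11.
[H^+] = sqrt(Ka x [C2H5NH3+]) = sqrt(1.56e-11 x 0.09994) = 1.25e-6 M.
pH = -log(1.25e-6) = 5.90.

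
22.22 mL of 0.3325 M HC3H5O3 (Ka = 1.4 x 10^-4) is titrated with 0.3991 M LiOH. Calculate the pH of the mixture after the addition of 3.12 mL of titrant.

3.16

Initial n(HC3H5O3) = 0.3325 x 0.02222 = 0.007388 mol.
n(LiOH) added = 0.3991 x 0.003120 = 0.001245 mol, converting that many moles of HC3H5O3 to C3H5O3-.
Remaining n(HC3H5O3) = 0.006143 mol; n(C3H5O3-) = 0.001245 mol.
By Henderson-Hasselbalch, pH = pKa + log([A^-]/[HA]) = 3.85 + log(0.001245/0.006143) = 3.85 + (-0.69) = 3.16.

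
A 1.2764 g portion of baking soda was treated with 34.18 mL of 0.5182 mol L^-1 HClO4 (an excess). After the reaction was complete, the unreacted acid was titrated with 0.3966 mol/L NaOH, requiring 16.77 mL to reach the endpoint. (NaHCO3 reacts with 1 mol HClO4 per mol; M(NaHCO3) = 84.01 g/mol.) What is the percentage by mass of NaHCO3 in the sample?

72.8%

Total n(HClO4) added = 0.5182 x 0.03418 = 0.01771 mol.
n(NaOH) used = 0.3966 x 0.01677 = 0.006651 mol, which equals the excess n(HClO4).
So n(HClO4) consumed by the sample = 0.01771 - 0.006651 = 0.01106 mol.
n(NaHCO3) = 0.01106 / 1 = 0.01106 mol.
mass NaHCO3 = 0.01106 x 84.01 = 0.9292 g, so %NaHCO3 = 0.9292/1.2764 x 100 = 72.8%.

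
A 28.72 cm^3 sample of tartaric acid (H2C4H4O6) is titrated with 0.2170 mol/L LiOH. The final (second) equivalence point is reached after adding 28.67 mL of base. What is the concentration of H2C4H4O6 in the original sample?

n(LiOH) = 0.2170 x 0.02867 = 0.006221 mol.
At the final (second) equivalence point, 2 mol OH^- react per mol H2C4H4O6, so n(H2C4H4O6) = 0.006221 / 2 = 0.003111 mol.
[H2C4H4O6] = 0.003111 / 0.02872 L = 0.108 M.

0.108 M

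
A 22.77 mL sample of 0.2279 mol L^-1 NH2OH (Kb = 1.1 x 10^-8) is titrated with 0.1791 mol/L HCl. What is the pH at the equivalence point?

3.52

n(NH2OH) = 0.2279 x 0.02277 = 0.005189 mol; V(HCl) at equivalence = 0.005189/0.1791 = 0.02897 L.
At equivalence the base is fully converted to NH3OH+; total volume = 0.05174 L, so [NH3OH+] = 0.005189/0.05174 = 0.1003 M.
Ka(NH3OH+) = Kw/Kb = 1.0e-14 / 1.1 x 10^-8 = 9.09e-7.
[H^+] = sqrt(Ka x [NH3OH+]) = sqrt(9.09e-7 x 0.1003) = 0.000302 M.
pH = -log(0.000302) = 3.52.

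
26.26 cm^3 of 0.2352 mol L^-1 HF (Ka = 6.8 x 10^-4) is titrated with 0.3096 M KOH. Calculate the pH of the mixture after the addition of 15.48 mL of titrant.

Initial n(HF) = 0.2352 x 0.02626 = 0.006176 mol.
n(KOH) added = 0.3096 x 0.01548 = 0.004793 mol, converting that many moles of HF to F-.
Remaining n(HF) = 0.001384 mol; n(F-) = 0.004793 mol.
By Henderson-Hasselbalch, pH = pKa + log([A^-]/[HA]) = 3.17 + log(0.004793/0.001384) = 3.17 + (+0.54) = 3.71.

3.71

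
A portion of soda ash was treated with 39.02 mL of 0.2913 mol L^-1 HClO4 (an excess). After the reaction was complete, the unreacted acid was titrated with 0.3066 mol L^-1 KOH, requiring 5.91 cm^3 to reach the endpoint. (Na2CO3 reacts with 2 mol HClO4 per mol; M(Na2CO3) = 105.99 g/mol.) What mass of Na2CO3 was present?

Total n(HClO4) added = 0.2913 x 0.03902 = 0.01137 mol.
n(KOH) used = 0.3066 x 0.005910 = 0.001812 mol, which equals the excess n(HClO4).
So n(HClO4) consumed by the sample = 0.01137 - 0.001812 = 0.009555 mol.
n(Na2CO3) = 0.009555 / 2 = 0.004777 mol.
mass = 0.004777 mol x 105.99 g/mol = 0.506 g.

0.506 g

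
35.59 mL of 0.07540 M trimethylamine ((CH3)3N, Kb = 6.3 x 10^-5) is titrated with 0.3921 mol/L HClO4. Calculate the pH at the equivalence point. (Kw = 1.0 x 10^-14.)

n((CH3)3N) = 0.07540 x 0.03559 = 0.002683 mol; V(HClO4) at equivalence = 0.002683/0.3921 = 0.006844 L.
At equivalence the base is fully converted to (CH3)3NH+; total volume = 0.04243 L, so [(CH3)3NH+] = 0.002683/0.04243 = 0.06324 M.
Ka((CH3)3NH+) = Kw/Kb = 1.0e-14 / 6.3 x 10^-5 = 1.59e-10.
[H^+] = sqrt(Ka x [(CH3)3NH+]) = sqrt(1.59e-10 x 0.06324) = 3.17e-6 M.
pH = -log(3.17e-6) = 5.50.

5.50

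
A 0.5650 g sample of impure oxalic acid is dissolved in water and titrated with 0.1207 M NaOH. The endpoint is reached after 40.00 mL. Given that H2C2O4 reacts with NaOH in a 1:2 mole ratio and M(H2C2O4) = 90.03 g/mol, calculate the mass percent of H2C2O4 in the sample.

n(NaOH) = 0.1207 x 0.04000 = 0.004828 mol.
n(H2C2O4) = 0.004828 / 2 = 0.002414 mol.
mass of H2C2O4 = 0.002414 x 90.03 = 0.2173 g.
% purity = 0.2173 / 0.5650 x 100 = 38.5%.

38.5%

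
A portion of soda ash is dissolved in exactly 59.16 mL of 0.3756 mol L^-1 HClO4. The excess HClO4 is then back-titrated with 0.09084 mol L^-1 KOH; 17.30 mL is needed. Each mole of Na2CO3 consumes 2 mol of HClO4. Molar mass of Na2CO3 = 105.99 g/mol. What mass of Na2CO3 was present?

Total n(HClO4) added = 0.3756 x 0.05916 = 0.02222 mol.
n(KOH) used = 0.09084 x 0.01730 = 0.001572 mol, which equals the excess n(HClO4).
So n(HClO4) consumed by the sample = 0.02222 - 0.001572 = 0.02065 mol.
n(Na2CO3) = 0.02065 / 2 = 0.01032 mol.
mass = 0.01032 mol x 105.99 g/mol = 1.09 g.

1.09 g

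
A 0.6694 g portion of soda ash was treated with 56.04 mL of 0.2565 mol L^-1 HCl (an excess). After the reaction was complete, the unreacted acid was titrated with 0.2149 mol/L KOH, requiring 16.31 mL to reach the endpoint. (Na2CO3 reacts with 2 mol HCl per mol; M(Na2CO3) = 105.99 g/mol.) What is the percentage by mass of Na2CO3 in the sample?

Total n(HCl) added = 0.2565 x 0.05604 = 0.01437 mol.
n(KOH) used = 0.2149 x 0.01631 = 0.003505 mol, which equals the excess n(HCl).
So n(HCl) consumed by the sample = 0.01437 - 0.003505 = 0.01087 mol.
n(Na2CO3) = 0.01087 / 2 = 0.005435 mol.
mass Na2CO3 = 0.005435 x 105.99 = 0.5760 g, so %Na2CO3 = 0.5760/0.6694 x 100 = 86.0%.

86.0%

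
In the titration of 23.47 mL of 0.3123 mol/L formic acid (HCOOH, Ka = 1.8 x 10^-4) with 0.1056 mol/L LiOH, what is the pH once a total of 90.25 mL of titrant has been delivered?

12.29

n(acid) = 0.3123 x 0.02347 = 0.007330 mol; n(LiOH) added = 0.1056 x 0.09025 = 0.009530 mol.
Base is in excess by 0.009530 - 0.007330 = 0.002201 mol in a total volume of 0.1137 L.
[OH^-] = 0.002201/0.1137 = 0.01935 M, so pOH = 1.71 and pH = 14.00 - 1.71 = 12.29.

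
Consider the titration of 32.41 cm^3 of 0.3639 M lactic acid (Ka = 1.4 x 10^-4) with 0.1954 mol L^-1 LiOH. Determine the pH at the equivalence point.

n(HC3H5O3) = 0.3639 x 0.03241 = 0.01179 mol; V(LiOH) at equivalence = 0.01179/0.1954 = 0.06036 L.
At equivalence all the acid is converted to C3H5O3-; total volume = 0.03241 + 0.06036 = 0.09277 L, so [C3H5O3-] = 0.01179/0.09277 = 0.1271 M.
Kb = Kw/Ka = 1.0e-14 / 1.4 x 10^-4 = 7.14e-11.
[OH^-] = sqrt(Kb x [C3H5O3-]) = sqrt(7.14e-11 x 0.1271) = 3.01e-6 M.
pOH = 5.52, so pH = 14.00 - 5.52 = 8.48.

8.48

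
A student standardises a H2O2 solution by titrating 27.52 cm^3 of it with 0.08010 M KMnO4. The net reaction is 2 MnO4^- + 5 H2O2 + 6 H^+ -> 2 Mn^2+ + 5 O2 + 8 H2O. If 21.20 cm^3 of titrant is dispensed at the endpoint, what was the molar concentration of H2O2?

0.154 M

n(KMnO4) = 0.08010 x 0.02120 = 0.001698 mol.
From the balanced equation, 2 mol KMnO4 reacts with 5 mol H2O2, so n(H2O2) = 0.001698 x 5/2 = 0.004245 mol.
[H2O2] = 0.004245 / 0.02752 L = 0.154 M.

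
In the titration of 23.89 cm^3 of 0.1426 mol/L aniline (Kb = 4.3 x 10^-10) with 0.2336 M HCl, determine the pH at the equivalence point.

n(C6H5NH2) = 0.1426 x 0.02389 = 0.003407 mol; V(HCl) at equivalence = 0.003407/0.2336 = 0.01458 L.
At equivalence the base is fully converted to C6H5NH3+; total volume = 0.03847 L, so [C6H5NH3+] = 0.003407/0.03847 = 0.08855 M.
Ka(C6H5NH3+) = Kw/Kb = 1.0e-14 / 4.3 x 10^-10 = 2.33e-5.
[H^+] = sqrt(Ka x [C6H5NH3+]) = sqrt(2.33e-5 x 0.08855) = 0.00144 M.
pH = -log(0.00144) = 2.84.

2.84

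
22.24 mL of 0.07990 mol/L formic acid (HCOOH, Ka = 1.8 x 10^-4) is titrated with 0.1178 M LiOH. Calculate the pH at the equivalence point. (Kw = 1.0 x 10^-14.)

n(HCOOH) = 0.07990 x 0.02224 = 0.001777 mol; V(LiOH) at equivalence = 0.001777/0.1178 = 0.01508 L.
At equivalence all the acid is converted to HCOO-; total volume = 0.02224 + 0.01508 = 0.03732 L, so [HCOO-] = 0.001777/0.03732 = 0.04761 M.
Kb = Kw/Ka = 1.0e-14 / 1.8 x 10^-4 = 5.56e-11.
[OH^-] = sqrt(Kb x [HCOO-]) = sqrt(5.56e-11 x 0.04761) = 1.63e-6 M.
pOH = 5.79, so pH = 14.00 - 5.79 = 8.21.

8.21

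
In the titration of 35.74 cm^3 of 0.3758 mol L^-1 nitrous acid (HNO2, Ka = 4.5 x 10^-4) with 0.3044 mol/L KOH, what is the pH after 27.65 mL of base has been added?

Initial n(HNO2) = 0.3758 x 0.03574 = 0.01343 mol.
n(KOH) added = 0.3044 x 0.02765 = 0.008417 mol, converting that many moles of HNO2 to NO2-.
Remaining n(HNO2) = 0.005014 mol; n(NO2-) = 0.008417 mol.
By Henderson-Hasselbalch, pH = pKa + log([A^-]/[HA]) = 3.35 + log(0.008417/0.005014) = 3.35 + (+0.22) = 3.57.

3.57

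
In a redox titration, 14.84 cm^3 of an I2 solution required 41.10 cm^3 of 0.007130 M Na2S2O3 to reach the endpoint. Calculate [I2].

n(Na2S2O3) = 0.007130 x 0.04110 = 0.0002930 mol.
From the balanced equation, 2 mol Na2S2O3 reacts with 1 mol I2, so n(I2) = 0.0002930 x 1/2 = 0.0001465 mol.
[I2] = 0.0001465 / 0.01484 L = 0.00987 M.

0.00987 M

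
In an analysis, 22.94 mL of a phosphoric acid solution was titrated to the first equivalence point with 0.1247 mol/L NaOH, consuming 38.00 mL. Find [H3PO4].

0.207 M

n(NaOH) = 0.1247 x 0.03800 = 0.004739 mol.
At the first equivalence point, 1 mol OH^- react per mol H3PO4, so n(H3PO4) = 0.004739 / 1 = 0.004739 mol.
[H3PO4] = 0.004739 / 0.02294 L = 0.207 M.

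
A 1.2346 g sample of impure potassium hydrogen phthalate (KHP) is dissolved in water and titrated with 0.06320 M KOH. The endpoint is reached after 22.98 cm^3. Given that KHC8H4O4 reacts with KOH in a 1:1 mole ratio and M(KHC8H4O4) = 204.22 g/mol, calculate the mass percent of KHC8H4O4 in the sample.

24.0%

n(KOH) = 0.06320 x 0.02298 = 0.001452 mol.
n(KHC8H4O4) = 0.001452 / 1 = 0.001452 mol.
mass of KHC8H4O4 = 0.001452 x 204.22 = 0.2966 g.
% purity = 0.2966 / 1.2346 x 100 = 24.0%.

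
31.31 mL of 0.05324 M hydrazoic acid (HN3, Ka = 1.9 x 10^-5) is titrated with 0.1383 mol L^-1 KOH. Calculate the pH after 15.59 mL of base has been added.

n(acid) = 0.05324 x 0.03131 = 0.001667 mol; n(KOH) added = 0.1383 x 0.01559 = 0.002156 mol.
Base is in excess by 0.002156 - 0.001667 = 0.0004892 mol in a total volume of 0.04690 L.
[OH^-] = 0.0004892/0.04690 = 0.01043 M, so pOH = 1.98 and pH = 14.00 - 1.98 = 12.02.

12.02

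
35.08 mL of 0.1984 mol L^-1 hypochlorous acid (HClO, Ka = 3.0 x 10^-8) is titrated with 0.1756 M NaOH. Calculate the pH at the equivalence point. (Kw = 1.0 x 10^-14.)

10.25

n(HClO) = 0.1984 x 0.03508 = 0.006960 mol; V(NaOH) at equivalence = 0.006960/0.1756 = 0.03963 L.
At equivalence all the acid is converted to ClO-; total volume = 0.03508 + 0.03963 = 0.07471 L, so [ClO-] = 0.006960/0.07471 = 0.09315 M.
Kb = Kw/Ka = 1.0e-14 / 3.0 x 10^-8 = 3.33e-7.
[OH^-] = sqrt(Kb x [ClO-]) = sqrt(3.33e-7 x 0.09315) = 0.000176 M.
pOH = 3.75, so pH = 14.00 - 3.75 = 10.25.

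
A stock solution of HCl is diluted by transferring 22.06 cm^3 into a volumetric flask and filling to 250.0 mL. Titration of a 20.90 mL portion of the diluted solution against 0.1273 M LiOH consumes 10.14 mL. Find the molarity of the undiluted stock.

0.700 M

n(LiOH) = 0.1273 x 0.01014 = 0.001291 mol.
n(HCl) in the aliquot = 0.001291 mol.
[diluted HCl] = 0.001291 / 0.02090 = 0.06176 M.
Dilution factor = 250.0/22.06 = 11.33, so [stock] = 0.06176 x 11.33 = 0.700 M.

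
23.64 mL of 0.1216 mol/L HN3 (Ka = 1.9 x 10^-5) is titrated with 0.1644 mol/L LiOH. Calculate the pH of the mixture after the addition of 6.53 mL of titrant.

Initial n(HN3) = 0.1216 x 0.02364 = 0.002875 mol.
n(LiOH) added = 0.1644 x 0.006530 = 0.001074 mol, converting that many moles of HN3 to N3-.
Remaining n(HN3) = 0.001801 mol; n(N3-) = 0.001074 mol.
By Henderson-Hasselbalch, pH = pKa + log([A^-]/[HA]) = 4.72 + log(0.001074/0.001801) = 4.72 + (-0.22) = 4.50.

4.50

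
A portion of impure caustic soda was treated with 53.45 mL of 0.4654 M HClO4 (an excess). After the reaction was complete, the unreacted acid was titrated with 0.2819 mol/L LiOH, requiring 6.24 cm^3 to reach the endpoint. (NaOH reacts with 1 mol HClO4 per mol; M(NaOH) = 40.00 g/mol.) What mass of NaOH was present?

Total n(HClO4) added = 0.4654 x 0.05345 = 0.02488 mol.
n(LiOH) used = 0.2819 x 0.006240 = 0.001759 mol, which equals the excess n(HClO4).
So n(HClO4) consumed by the sample = 0.02488 - 0.001759 = 0.02312 mol.
n(NaOH) = 0.02312 / 1 = 0.02312 mol.
mass = 0.02312 mol x 40.00 g/mol = 0.925 g.

0.925 g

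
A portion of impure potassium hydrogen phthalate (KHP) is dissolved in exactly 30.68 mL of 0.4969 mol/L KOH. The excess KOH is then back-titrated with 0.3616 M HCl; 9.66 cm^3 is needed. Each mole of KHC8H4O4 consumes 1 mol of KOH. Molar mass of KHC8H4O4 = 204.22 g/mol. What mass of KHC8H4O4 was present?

Total n(KOH) added = 0.4969 x 0.03068 = 0.01524 mol.
n(HCl) used = 0.3616 x 0.009660 = 0.003493 mol, which equals the excess n(KOH).
So n(KOH) consumed by the sample = 0.01524 - 0.003493 = 0.01175 mol.
n(KHC8H4O4) = 0.01175 / 1 = 0.01175 mol.
mass = 0.01175 mol x 204.22 g/mol = 2.40 g.

2.40 g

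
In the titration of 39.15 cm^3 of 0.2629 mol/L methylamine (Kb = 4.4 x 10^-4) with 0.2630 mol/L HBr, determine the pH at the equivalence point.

n(CH3NH2) = 0.2629 x 0.03915 = 0.01029 mol; V(HBr) at equivalence = 0.01029/0.2630 = 0.03914 L.
At equivalence the base is fully converted to CH3NH3+; total volume = 0.07829 L, so [CH3NH3+] = 0.01029/0.07829 = 0.1315 M.
Ka(CH3NH3+) = Kw/Kb = 1.0e-14 / 4.4 x 10^-4 = 2.27e-11.
[H^+] = sqrt(Ka x [CH3NH3+]) = sqrt(2.27e-11 x 0.1315) = 1.73e-6 M.
pH = -log(1.73e-6) = 5.76.

5.76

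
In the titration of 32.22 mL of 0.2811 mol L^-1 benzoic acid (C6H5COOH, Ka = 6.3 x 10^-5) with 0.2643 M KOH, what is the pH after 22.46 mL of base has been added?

4.48

Initial n(C6H5COOH) = 0.2811 x 0.03222 = 0.009057 mol.
n(KOH) added = 0.2643 x 0.02246 = 0.005936 mol, converting that many moles of C6H5COOH to C6H5COO-.
Remaining n(C6H5COOH) = 0.003121 mol; n(C6H5COO-) = 0.005936 mol.
By Henderson-Hasselbalch, pH = pKa + log([A^-]/[HA]) = 4.20 + log(0.005936/0.003121) = 4.20 + (+0.28) = 4.48.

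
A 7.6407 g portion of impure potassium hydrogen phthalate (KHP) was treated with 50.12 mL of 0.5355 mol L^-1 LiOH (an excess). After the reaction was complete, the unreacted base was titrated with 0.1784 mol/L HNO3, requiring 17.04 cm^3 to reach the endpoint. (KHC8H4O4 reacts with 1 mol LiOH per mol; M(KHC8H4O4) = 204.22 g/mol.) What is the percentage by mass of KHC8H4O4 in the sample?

Total n(LiOH) added = 0.5355 x 0.05012 = 0.02684 mol.
n(HNO3) used = 0.1784 x 0.01704 = 0.003040 mol, which equals the excess n(LiOH).
So n(LiOH) consumed by the sample = 0.02684 - 0.003040 = 0.02380 mol.
n(KHC8H4O4) = 0.02380 / 1 = 0.02380 mol.
mass KHC8H4O4 = 0.02380 x 204.22 = 4.860 g, so %KHC8H4O4 = 4.860/7.6407 x 100 = 63.6%.

63.6%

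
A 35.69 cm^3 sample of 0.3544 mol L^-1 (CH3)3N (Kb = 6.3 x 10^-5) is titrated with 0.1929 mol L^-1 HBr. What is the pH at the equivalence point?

n((CH3)3N) = 0.3544 x 0.03569 = 0.01265 mol; V(HBr) at equivalence = 0.01265/0.1929 = 0.06557 L.
At equivalence the base is fully converted to (CH3)3NH+; total volume = 0.1013 L, so [(CH3)3NH+] = 0.01265/0.1013 = 0.1249 M.
Ka((CH3)3NH+) = Kw/Kb = 1.0e-14 / 6.3 x 10^-5 = 1.59e-10.
[H^+] = sqrt(Ka x [(CH3)3NH+]) = sqrt(1.59e-10 x 0.1249) = 4.45e-6 M.
pH = -log(4.45e-6) = 5.35.

5.35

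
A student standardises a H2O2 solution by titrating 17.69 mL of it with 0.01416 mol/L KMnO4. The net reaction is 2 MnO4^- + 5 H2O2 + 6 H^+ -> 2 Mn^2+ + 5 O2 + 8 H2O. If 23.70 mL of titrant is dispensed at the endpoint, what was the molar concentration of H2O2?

n(KMnO4) = 0.01416 x 0.02370 = 0.0003356 mol.
From the balanced equation, 2 mol KMnO4 reacts with 5 mol H2O2, so n(H2O2) = 0.0003356 x 5/2 = 0.0008390 mol.
[H2O2] = 0.0008390 / 0.01769 L = 0.0474 M.

0.0474 M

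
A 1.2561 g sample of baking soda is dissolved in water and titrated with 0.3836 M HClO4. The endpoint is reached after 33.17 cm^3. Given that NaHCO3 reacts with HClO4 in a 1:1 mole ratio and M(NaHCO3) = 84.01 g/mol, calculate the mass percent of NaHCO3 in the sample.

n(HClO4) = 0.3836 x 0.03317 = 0.01272 mol.
n(NaHCO3) = 0.01272 / 1 = 0.01272 mol.
mass of NaHCO3 = 0.01272 x 84.01 = 1.069 g.
% purity = 1.069 / 1.2561 x 100 = 85.1%.

85.1%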